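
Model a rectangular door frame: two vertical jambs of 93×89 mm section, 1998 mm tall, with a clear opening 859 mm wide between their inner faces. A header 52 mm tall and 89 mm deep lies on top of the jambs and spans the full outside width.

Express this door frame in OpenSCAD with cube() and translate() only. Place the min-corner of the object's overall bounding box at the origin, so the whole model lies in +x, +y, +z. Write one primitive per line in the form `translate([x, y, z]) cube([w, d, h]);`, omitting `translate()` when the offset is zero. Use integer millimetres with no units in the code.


cube([93, 89, 1998]);
translate([952, 0, 0]) cube([93, 89, 1998]);
translate([0, 0, 1998]) cube([1045, 89, 52]);


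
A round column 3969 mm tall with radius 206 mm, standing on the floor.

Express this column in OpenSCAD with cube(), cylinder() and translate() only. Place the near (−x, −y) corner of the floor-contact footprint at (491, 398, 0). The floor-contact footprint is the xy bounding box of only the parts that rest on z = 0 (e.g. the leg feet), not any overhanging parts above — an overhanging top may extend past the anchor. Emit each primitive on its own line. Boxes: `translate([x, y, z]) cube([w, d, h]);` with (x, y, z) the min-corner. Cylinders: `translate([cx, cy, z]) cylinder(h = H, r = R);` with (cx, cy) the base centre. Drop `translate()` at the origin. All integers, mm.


translate([697, 604, 0]) cylinder(h = 3969, r = 206);


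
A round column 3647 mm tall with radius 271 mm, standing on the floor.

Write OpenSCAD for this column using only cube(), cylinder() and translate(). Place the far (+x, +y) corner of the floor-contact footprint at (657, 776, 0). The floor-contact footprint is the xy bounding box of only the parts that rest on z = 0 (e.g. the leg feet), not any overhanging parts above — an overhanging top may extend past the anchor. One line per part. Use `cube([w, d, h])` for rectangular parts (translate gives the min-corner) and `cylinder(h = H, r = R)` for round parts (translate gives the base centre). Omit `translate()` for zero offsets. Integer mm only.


translate([386, 505, 0]) cylinder(h = 3647, r = 271);


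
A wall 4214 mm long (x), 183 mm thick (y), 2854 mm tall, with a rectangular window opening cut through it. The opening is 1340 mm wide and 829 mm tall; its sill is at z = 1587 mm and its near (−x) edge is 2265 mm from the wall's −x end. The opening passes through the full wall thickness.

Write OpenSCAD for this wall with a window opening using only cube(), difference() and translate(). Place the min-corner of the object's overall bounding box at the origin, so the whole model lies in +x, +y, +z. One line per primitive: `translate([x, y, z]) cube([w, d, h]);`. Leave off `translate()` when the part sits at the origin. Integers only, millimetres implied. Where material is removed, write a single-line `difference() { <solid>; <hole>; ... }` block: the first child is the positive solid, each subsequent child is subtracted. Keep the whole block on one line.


difference() { cube([4214, 183, 2854]); translate([2265, 0, 1587]) cube([1340, 183, 829]); }


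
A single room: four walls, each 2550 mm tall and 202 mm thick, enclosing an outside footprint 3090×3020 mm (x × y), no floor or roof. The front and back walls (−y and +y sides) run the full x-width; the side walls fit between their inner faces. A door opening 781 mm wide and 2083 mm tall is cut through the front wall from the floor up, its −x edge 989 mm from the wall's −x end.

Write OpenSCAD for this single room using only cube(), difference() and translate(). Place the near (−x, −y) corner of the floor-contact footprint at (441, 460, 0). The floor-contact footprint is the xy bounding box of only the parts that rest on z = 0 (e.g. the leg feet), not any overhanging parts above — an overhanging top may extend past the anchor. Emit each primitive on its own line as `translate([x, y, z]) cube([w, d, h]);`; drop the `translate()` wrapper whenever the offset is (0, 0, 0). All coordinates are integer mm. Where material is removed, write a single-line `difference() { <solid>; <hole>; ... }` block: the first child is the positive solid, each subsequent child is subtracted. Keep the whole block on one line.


difference() { translate([441, 460, 0]) cube([3090, 202, 2550]); translate([1430, 460, 0]) cube([781, 202, 2083]); }
translate([441, 3278, 0]) cube([3090, 202, 2550]);
translate([441, 662, 0]) cube([202, 2616, 2550]);
translate([3329, 662, 0]) cube([202, 2616, 2550]);


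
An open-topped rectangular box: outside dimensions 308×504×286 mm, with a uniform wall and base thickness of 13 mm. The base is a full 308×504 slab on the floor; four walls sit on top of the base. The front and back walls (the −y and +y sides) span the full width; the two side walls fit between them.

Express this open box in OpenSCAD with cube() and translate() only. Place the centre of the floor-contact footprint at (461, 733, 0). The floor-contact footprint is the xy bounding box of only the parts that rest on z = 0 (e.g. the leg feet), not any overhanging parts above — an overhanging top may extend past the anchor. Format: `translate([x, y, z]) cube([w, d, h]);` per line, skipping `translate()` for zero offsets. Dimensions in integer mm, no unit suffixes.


translate([307, 481, 0]) cube([308, 504, 13]);
translate([307, 481, 13]) cube([308, 13, 273]);
translate([307, 972, 13]) cube([308, 13, 273]);
translate([307, 494, 13]) cube([13, 478, 273]);
translate([602, 494, 13]) cube([13, 478, 273]);


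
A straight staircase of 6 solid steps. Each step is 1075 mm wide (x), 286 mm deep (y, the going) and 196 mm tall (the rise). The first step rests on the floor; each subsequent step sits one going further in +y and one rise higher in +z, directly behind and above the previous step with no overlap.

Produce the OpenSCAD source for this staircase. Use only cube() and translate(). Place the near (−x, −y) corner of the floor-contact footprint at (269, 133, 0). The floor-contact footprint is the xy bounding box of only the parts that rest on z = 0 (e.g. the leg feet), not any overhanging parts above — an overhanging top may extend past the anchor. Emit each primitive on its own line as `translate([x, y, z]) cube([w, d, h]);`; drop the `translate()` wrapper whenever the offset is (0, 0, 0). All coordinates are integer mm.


translate([269, 133, 0]) cube([1075, 286, 196]);
translate([269, 419, 196]) cube([1075, 286, 196]);
translate([269, 705, 392]) cube([1075, 286, 196]);
translate([269, 991, 588]) cube([1075, 286, 196]);
translate([269, 1277, 784]) cube([1075, 286, 196]);
translate([269, 1563, 980]) cube([1075, 286, 196]);


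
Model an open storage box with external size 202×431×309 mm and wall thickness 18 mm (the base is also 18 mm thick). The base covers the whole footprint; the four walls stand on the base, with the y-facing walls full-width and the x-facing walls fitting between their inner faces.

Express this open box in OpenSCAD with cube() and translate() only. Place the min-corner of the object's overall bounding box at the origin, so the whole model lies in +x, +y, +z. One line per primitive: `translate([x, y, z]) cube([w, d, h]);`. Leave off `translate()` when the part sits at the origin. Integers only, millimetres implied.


cube([202, 431, 18]);
translate([0, 0, 18]) cube([202, 18, 291]);
translate([0, 413, 18]) cube([202, 18, 291]);
translate([0, 18, 18]) cube([18, 395, 291]);
translate([184, 18, 18]) cube([18, 395, 291]);


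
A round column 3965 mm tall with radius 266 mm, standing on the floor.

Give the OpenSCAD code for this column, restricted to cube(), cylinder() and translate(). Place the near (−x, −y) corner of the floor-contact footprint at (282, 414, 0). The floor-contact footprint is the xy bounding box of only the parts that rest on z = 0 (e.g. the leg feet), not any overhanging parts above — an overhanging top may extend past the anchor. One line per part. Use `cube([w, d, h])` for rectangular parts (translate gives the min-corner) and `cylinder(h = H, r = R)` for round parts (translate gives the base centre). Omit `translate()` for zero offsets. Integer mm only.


translate([548, 680, 0]) cylinder(h = 3965, r = 266);


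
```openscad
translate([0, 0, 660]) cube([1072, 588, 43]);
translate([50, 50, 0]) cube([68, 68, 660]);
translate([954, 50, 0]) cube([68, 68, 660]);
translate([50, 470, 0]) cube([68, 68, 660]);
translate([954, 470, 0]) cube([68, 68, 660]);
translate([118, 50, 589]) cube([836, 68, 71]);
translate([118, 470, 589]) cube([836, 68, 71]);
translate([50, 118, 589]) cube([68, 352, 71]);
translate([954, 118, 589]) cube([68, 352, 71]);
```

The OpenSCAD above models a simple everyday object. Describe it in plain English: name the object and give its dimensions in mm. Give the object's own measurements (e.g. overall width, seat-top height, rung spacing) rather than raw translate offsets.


A rectangular dining table. The top is 1072×588×43 mm with its upper surface at z = 703 mm. It stands on four 68×68 mm square legs, each inset 50 mm from the nearest pair of top edges, running from the floor to the underside of the top. Four apron rails, 68 mm thick and 71 mm tall, run between adjacent legs with their top edges flush with the underside of the top and their outer faces flush with the legs' outer faces.


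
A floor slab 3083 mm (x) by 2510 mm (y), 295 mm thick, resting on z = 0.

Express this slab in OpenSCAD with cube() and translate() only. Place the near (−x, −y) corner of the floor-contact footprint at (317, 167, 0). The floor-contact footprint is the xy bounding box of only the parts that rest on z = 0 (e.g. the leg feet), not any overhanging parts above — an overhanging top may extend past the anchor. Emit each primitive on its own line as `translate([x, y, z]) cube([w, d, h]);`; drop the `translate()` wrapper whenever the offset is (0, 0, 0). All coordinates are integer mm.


translate([317, 167, 0]) cube([3083, 2510, 295]);


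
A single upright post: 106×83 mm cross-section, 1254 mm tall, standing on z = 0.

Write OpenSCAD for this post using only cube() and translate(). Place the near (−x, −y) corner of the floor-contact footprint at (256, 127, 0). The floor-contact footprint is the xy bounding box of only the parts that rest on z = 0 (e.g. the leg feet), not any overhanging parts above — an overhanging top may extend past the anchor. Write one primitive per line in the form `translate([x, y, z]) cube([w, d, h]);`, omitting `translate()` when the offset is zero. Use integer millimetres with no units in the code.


translate([256, 127, 0]) cube([106, 83, 1254]);


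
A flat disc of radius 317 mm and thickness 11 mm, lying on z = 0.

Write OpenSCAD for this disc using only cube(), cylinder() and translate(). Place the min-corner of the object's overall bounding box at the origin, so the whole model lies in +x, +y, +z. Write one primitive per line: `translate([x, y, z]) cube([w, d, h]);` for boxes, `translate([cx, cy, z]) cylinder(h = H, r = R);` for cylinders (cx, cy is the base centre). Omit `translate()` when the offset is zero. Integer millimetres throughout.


translate([317, 317, 0]) cylinder(h = 11, r = 317);


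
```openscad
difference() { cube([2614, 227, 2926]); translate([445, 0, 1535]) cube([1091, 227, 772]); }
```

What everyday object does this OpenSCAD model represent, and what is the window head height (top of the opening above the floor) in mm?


A wall with a window opening. The window head height is 2307 mm.

A wall with a rectangular opening subtracted — a window. Sill at z = 1535, opening 772 mm tall, so the head is at 1535 + 772 = 2307 mm.


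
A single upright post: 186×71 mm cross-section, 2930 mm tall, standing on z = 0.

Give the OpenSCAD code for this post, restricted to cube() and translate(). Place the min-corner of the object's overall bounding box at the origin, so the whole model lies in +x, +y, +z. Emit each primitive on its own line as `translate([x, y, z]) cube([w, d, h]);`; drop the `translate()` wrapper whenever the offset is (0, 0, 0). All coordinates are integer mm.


cube([186, 71, 2930]);


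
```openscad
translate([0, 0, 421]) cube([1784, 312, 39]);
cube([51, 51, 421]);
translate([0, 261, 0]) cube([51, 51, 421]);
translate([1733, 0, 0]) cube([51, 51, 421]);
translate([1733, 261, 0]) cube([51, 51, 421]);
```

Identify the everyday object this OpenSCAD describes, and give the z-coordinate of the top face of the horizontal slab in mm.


A bench. The seat-top height is 460 mm.

A long slab on four corner posts — a bench. The slab sits at z = 421 with thickness 39, so the top is 421 + 39 = 460 mm.


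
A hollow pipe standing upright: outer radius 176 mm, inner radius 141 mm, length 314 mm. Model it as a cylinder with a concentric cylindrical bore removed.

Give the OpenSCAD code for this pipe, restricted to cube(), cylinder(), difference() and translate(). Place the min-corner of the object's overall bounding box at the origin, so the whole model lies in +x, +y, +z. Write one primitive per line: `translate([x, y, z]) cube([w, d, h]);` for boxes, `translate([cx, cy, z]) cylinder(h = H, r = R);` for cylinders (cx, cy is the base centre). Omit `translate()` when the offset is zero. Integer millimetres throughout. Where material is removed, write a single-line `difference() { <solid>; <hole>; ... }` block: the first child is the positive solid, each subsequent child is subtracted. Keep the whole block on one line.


difference() { translate([176, 176, 0]) cylinder(h = 314, r = 176); translate([176, 176, 0]) cylinder(h = 314, r = 141); }


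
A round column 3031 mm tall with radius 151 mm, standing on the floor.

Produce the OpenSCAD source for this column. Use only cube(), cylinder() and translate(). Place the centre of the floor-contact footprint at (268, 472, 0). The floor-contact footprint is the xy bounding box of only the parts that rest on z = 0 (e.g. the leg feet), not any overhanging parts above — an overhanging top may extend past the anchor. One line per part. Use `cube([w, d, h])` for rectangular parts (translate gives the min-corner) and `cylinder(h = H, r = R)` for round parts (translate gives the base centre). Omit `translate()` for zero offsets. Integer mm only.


translate([268, 472, 0]) cylinder(h = 3031, r = 151);


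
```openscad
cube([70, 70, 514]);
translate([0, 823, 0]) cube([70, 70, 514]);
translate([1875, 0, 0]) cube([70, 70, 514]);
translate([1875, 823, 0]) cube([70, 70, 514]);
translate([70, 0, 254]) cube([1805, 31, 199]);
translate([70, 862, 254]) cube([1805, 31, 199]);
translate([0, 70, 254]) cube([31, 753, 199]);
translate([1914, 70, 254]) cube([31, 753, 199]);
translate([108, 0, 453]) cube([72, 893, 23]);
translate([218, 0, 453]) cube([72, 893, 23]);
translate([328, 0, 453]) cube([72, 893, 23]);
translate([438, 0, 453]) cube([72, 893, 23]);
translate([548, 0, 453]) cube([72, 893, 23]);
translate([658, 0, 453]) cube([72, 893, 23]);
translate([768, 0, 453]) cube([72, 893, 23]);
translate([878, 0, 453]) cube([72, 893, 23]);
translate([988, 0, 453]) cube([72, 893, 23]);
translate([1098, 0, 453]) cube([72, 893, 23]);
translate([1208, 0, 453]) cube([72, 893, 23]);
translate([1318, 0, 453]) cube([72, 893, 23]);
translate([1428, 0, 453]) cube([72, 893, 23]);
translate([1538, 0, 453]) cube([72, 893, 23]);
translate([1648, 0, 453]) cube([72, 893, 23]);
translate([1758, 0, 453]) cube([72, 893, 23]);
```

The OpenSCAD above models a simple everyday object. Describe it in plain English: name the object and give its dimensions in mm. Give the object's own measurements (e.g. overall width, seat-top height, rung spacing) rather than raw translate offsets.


A bed frame 1945 mm long (x) by 893 mm wide (y). Four 70×70 mm corner posts, 514 mm tall, at the corners of the footprint. Four rails of 31 mm thickness and 199 mm height run between adjacent posts with their undersides at z = 254 mm, their outer faces flush with the outside of the frame (the two x-running rails run between the posts' inner faces; the two y-running rails run between the posts' inner faces). 16 slats, each 72 mm wide (x) and 23 mm thick, lie across the top of the two x-running rails, running the full 893 mm width of the frame in y; along x they sit between the end posts with a 38 mm gap after the −x posts and between neighbouring slats, leaving 45 mm before the +x posts.


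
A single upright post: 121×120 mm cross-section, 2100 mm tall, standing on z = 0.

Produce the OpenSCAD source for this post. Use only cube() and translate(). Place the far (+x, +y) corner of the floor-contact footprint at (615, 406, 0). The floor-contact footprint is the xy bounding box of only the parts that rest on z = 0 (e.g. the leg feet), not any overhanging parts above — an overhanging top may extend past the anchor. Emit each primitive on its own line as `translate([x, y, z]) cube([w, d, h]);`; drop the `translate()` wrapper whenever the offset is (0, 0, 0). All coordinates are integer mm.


translate([494, 286, 0]) cube([121, 120, 2100]);


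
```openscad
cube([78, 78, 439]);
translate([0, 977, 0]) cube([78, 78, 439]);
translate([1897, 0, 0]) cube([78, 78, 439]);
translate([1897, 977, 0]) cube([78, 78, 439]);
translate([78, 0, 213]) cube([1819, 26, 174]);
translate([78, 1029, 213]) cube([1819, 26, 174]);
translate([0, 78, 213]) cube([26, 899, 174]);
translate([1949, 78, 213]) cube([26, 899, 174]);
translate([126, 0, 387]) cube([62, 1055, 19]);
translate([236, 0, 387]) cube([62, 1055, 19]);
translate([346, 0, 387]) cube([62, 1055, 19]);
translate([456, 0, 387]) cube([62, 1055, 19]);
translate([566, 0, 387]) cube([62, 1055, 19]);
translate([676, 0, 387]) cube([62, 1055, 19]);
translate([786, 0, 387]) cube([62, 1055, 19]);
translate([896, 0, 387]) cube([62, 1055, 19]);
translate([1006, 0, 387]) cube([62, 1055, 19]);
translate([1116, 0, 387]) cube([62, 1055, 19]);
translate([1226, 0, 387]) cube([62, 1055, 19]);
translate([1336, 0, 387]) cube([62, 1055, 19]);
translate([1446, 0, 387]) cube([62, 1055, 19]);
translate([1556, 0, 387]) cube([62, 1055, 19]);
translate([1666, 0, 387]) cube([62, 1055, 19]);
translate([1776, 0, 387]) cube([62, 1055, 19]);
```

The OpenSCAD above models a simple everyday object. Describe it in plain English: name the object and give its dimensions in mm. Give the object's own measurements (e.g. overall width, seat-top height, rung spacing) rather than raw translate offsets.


A bed frame 1975 mm long (x) by 1055 mm wide (y). Four 78×78 mm corner posts, 439 mm tall, at the corners of the footprint. Four rails of 26 mm thickness and 174 mm height run between adjacent posts with their undersides at z = 213 mm, their outer faces flush with the outside of the frame (the two x-running rails run between the posts' inner faces; the two y-running rails run between the posts' inner faces). 16 slats, each 62 mm wide (x) and 19 mm thick, lie across the top of the two x-running rails, running the full 1055 mm width of the frame in y; along x they sit between the end posts with a 48 mm gap after the −x posts and between neighbouring slats, leaving 59 mm before the +x posts.


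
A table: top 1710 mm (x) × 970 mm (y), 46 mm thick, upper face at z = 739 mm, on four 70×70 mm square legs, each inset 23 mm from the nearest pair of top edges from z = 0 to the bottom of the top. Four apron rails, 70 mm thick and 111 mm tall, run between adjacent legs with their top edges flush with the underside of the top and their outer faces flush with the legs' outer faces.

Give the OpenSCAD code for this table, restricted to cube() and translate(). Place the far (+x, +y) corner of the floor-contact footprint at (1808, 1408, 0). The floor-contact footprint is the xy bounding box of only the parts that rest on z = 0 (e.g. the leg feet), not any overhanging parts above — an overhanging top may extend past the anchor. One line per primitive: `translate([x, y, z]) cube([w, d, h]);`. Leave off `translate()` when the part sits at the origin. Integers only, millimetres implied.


translate([121, 461, 693]) cube([1710, 970, 46]);
translate([144, 484, 0]) cube([70, 70, 693]);
translate([1738, 484, 0]) cube([70, 70, 693]);
translate([144, 1338, 0]) cube([70, 70, 693]);
translate([1738, 1338, 0]) cube([70, 70, 693]);
translate([214, 484, 582]) cube([1524, 70, 111]);
translate([214, 1338, 582]) cube([1524, 70, 111]);
translate([144, 554, 582]) cube([70, 784, 111]);
translate([1738, 554, 582]) cube([70, 784, 111]);


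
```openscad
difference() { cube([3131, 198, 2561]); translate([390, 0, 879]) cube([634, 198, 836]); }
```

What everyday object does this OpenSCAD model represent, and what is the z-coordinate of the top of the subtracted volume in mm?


A wall with a window opening. The window head height is 1715 mm.

A wall with a rectangular opening subtracted — a window. Sill at z = 879, opening 836 mm tall, so the head is at 879 + 836 = 1715 mm.


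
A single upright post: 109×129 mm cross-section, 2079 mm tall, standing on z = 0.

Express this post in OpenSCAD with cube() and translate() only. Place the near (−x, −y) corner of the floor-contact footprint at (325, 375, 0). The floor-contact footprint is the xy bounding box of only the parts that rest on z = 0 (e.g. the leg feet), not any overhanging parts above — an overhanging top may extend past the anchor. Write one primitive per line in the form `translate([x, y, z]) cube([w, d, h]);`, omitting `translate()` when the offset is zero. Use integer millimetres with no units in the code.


translate([325, 375, 0]) cube([109, 129, 2079]);


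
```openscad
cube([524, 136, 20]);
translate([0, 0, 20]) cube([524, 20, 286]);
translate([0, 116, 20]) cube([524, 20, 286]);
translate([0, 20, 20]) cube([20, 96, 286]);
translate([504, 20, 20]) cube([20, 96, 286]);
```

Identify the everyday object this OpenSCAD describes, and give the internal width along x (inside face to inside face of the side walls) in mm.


An open box. The internal width is 484 mm.

A 524×136 base slab with four walls standing on it — an open box. The base is 524 mm wide and the walls are 20 mm thick, so the internal width is 524 − 2 × 20 = 484 mm.


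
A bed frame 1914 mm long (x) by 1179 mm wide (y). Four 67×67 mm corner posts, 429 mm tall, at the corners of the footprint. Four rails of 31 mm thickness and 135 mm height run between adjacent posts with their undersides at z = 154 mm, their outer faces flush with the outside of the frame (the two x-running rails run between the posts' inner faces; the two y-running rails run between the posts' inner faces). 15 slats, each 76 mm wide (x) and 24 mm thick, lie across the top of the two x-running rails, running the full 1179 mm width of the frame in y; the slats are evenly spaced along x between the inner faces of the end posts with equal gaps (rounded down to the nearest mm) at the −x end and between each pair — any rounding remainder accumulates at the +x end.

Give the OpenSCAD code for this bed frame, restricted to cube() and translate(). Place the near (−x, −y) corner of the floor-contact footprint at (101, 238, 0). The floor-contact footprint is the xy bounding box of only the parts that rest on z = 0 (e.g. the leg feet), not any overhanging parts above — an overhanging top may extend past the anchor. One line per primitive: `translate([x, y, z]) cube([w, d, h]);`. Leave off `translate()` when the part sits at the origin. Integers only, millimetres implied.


translate([101, 238, 0]) cube([67, 67, 429]);
translate([101, 1350, 0]) cube([67, 67, 429]);
translate([1948, 238, 0]) cube([67, 67, 429]);
translate([1948, 1350, 0]) cube([67, 67, 429]);
translate([168, 238, 154]) cube([1780, 31, 135]);
translate([168, 1386, 154]) cube([1780, 31, 135]);
translate([101, 305, 154]) cube([31, 1045, 135]);
translate([1984, 305, 154]) cube([31, 1045, 135]);
translate([208, 238, 289]) cube([76, 1179, 24]);
translate([324, 238, 289]) cube([76, 1179, 24]);
translate([440, 238, 289]) cube([76, 1179, 24]);
translate([556, 238, 289]) cube([76, 1179, 24]);
translate([672, 238, 289]) cube([76, 1179, 24]);
translate([788, 238, 289]) cube([76, 1179, 24]);
translate([904, 238, 289]) cube([76, 1179, 24]);
translate([1020, 238, 289]) cube([76, 1179, 24]);
translate([1136, 238, 289]) cube([76, 1179, 24]);
translate([1252, 238, 289]) cube([76, 1179, 24]);
translate([1368, 238, 289]) cube([76, 1179, 24]);
translate([1484, 238, 289]) cube([76, 1179, 24]);
translate([1600, 238, 289]) cube([76, 1179, 24]);
translate([1716, 238, 289]) cube([76, 1179, 24]);
translate([1832, 238, 289]) cube([76, 1179, 24]);


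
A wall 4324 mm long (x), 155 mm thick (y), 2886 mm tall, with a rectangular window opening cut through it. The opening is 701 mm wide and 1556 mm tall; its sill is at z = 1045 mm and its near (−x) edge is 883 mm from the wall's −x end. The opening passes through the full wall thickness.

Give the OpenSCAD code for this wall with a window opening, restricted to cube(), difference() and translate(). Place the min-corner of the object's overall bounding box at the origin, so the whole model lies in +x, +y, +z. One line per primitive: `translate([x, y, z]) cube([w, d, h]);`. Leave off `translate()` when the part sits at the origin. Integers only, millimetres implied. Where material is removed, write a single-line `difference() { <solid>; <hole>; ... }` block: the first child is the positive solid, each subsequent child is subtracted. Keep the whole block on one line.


difference() { cube([4324, 155, 2886]); translate([883, 0, 1045]) cube([701, 155, 1556]); }


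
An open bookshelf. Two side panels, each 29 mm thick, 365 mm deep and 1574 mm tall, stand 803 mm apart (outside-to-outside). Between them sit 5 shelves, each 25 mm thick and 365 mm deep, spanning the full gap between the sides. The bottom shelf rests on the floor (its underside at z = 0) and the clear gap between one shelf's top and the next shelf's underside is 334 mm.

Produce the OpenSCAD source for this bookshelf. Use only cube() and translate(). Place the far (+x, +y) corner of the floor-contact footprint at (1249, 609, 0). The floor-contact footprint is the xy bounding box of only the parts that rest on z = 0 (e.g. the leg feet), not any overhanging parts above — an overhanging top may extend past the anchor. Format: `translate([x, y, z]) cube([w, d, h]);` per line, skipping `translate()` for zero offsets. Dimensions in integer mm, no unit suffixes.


translate([446, 244, 0]) cube([29, 365, 1574]);
translate([1220, 244, 0]) cube([29, 365, 1574]);
translate([475, 244, 0]) cube([745, 365, 25]);
translate([475, 244, 359]) cube([745, 365, 25]);
translate([475, 244, 718]) cube([745, 365, 25]);
translate([475, 244, 1077]) cube([745, 365, 25]);
translate([475, 244, 1436]) cube([745, 365, 25]);


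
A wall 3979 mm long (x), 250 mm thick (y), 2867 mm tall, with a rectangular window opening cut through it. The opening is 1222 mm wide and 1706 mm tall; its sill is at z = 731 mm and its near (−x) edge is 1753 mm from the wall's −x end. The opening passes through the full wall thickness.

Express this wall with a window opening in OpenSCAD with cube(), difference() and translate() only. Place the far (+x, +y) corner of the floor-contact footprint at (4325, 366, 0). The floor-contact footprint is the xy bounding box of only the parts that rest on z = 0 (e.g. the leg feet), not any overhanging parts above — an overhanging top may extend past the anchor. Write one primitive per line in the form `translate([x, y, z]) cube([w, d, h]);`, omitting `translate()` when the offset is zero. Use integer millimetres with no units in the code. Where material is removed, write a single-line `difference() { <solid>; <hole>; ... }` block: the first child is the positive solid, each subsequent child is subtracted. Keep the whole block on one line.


difference() { translate([346, 116, 0]) cube([3979, 250, 2867]); translate([2099, 116, 731]) cube([1222, 250, 1706]); }


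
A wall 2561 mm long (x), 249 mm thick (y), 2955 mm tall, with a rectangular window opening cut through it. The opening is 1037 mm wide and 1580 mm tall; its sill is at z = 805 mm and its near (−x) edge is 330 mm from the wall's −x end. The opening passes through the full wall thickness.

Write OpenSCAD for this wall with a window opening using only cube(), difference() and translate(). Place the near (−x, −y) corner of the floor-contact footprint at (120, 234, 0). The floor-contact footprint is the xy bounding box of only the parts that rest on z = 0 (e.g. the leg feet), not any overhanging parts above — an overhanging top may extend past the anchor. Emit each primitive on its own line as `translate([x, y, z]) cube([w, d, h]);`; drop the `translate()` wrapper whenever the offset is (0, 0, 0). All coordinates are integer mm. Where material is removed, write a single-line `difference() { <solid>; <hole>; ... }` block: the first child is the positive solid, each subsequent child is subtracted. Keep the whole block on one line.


difference() { translate([120, 234, 0]) cube([2561, 249, 2955]); translate([450, 234, 805]) cube([1037, 249, 1580]); }


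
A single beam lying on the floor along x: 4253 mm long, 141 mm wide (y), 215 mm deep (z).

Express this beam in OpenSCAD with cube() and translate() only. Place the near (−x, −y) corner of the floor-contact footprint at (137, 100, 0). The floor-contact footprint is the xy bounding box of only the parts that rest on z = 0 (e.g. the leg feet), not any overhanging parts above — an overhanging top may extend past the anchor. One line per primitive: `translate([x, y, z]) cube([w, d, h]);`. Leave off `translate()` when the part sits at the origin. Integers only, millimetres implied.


translate([137, 100, 0]) cube([4253, 141, 215]);


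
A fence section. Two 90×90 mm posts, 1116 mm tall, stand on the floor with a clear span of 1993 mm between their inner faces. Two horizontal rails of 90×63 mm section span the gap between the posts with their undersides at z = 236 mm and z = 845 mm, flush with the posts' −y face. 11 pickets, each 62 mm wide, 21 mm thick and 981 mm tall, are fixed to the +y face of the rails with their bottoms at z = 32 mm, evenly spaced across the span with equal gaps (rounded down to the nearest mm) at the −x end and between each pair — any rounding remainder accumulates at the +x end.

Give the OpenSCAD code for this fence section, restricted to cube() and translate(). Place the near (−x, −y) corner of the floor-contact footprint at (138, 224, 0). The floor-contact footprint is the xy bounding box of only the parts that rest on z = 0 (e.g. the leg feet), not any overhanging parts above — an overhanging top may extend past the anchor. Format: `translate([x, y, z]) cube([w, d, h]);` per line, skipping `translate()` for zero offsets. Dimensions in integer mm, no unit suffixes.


translate([138, 224, 0]) cube([90, 90, 1116]);
translate([2221, 224, 0]) cube([90, 90, 1116]);
translate([228, 224, 236]) cube([1993, 90, 63]);
translate([228, 224, 845]) cube([1993, 90, 63]);
translate([337, 314, 32]) cube([62, 21, 981]);
translate([508, 314, 32]) cube([62, 21, 981]);
translate([679, 314, 32]) cube([62, 21, 981]);
translate([850, 314, 32]) cube([62, 21, 981]);
translate([1021, 314, 32]) cube([62, 21, 981]);
translate([1192, 314, 32]) cube([62, 21, 981]);
translate([1363, 314, 32]) cube([62, 21, 981]);
translate([1534, 314, 32]) cube([62, 21, 981]);
translate([1705, 314, 32]) cube([62, 21, 981]);
translate([1876, 314, 32]) cube([62, 21, 981]);
translate([2047, 314, 32]) cube([62, 21, 981]);


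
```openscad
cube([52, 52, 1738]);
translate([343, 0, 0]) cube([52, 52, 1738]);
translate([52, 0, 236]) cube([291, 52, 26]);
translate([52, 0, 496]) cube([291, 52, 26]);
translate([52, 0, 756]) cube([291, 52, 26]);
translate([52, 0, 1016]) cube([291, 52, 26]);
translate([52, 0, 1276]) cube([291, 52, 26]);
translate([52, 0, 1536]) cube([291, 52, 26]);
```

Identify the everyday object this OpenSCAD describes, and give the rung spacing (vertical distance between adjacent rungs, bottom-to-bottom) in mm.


A ladder. The rung spacing is 260 mm.

Two tall 52×52 posts with 6 short bars between them — a ladder. Adjacent rungs sit at z = 236 and z = 496, so the spacing is 496 − 236 = 260 mm.


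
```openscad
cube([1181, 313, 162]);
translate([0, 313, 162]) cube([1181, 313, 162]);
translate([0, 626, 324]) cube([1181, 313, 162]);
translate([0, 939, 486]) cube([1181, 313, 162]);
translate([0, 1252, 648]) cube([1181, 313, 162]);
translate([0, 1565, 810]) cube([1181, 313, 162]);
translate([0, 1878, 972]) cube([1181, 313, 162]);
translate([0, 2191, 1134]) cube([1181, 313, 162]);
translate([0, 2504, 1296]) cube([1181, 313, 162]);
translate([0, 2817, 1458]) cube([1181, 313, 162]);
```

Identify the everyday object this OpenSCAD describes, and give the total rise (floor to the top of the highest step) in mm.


A staircase. The total rise is 1620 mm.

10 identical blocks, each offset up and back from the previous — a staircase. Each step is 162 mm tall and there are 10 of them, so the total rise is 10 × 162 = 1620 mm.


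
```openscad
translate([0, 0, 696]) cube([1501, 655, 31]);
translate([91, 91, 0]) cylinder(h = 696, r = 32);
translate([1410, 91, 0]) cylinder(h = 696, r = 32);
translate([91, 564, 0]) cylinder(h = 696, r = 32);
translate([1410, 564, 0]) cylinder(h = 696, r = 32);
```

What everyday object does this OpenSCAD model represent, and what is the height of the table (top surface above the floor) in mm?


A table. The table height is 727 mm.

A 1501×655×31 slab sits at z = 696 on four Ø64 mm round legs — a table. The top surface is at 696 + 31 = 727 mm.


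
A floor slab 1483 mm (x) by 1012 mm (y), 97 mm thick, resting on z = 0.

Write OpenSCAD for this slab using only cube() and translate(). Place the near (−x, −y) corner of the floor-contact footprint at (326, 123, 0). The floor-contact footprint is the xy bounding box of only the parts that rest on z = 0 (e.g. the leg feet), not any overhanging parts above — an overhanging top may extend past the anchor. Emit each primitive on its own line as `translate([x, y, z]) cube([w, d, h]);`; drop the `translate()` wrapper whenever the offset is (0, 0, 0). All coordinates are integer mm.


translate([326, 123, 0]) cube([1483, 1012, 97]);


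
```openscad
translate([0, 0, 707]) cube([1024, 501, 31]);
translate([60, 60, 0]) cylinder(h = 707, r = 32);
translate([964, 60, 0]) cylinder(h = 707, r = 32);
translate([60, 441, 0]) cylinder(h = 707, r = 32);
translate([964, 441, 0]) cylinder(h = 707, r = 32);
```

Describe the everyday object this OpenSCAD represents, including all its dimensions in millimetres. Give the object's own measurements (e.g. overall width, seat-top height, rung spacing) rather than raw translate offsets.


A rectangular dining table. The top is 1024×501×31 mm with its upper surface at z = 738 mm. It stands on four round legs of 64 mm diameter, each leg's bounding box inset 28 mm from the nearest pair of top edges, running from the floor to the underside of the top.


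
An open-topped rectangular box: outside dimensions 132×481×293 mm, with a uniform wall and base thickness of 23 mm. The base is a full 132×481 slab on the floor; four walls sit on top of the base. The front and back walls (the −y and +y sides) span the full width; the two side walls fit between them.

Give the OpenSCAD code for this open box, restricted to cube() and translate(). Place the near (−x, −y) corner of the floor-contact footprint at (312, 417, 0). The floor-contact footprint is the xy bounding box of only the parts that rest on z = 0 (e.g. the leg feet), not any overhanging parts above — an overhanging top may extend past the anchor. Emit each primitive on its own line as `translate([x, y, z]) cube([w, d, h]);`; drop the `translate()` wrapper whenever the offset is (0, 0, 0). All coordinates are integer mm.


translate([312, 417, 0]) cube([132, 481, 23]);
translate([312, 417, 23]) cube([132, 23, 270]);
translate([312, 875, 23]) cube([132, 23, 270]);
translate([312, 440, 23]) cube([23, 435, 270]);
translate([421, 440, 23]) cube([23, 435, 270]);


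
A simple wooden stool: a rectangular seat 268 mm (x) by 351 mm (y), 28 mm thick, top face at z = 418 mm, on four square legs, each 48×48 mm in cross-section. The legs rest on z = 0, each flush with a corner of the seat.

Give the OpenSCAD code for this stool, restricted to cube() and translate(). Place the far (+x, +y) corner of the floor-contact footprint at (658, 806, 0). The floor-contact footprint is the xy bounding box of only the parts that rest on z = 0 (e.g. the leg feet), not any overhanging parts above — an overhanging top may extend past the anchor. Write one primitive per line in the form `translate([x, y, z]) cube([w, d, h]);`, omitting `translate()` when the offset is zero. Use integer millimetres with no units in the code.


translate([390, 455, 390]) cube([268, 351, 28]);
translate([390, 455, 0]) cube([48, 48, 390]);
translate([610, 455, 0]) cube([48, 48, 390]);
translate([390, 758, 0]) cube([48, 48, 390]);
translate([610, 758, 0]) cube([48, 48, 390]);


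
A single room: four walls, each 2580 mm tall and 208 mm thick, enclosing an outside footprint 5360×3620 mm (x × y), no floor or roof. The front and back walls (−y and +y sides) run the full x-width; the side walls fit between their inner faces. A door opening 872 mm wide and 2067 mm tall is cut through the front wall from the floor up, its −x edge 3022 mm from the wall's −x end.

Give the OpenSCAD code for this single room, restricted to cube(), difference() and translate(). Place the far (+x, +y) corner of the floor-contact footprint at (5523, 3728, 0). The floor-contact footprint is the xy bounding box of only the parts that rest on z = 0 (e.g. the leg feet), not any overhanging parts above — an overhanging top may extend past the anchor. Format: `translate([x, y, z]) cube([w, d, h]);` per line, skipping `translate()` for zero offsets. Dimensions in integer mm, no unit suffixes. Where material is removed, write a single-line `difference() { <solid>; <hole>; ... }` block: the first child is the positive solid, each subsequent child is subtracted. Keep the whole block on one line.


difference() { translate([163, 108, 0]) cube([5360, 208, 2580]); translate([3185, 108, 0]) cube([872, 208, 2067]); }
translate([163, 3520, 0]) cube([5360, 208, 2580]);
translate([163, 316, 0]) cube([208, 3204, 2580]);
translate([5315, 316, 0]) cube([208, 3204, 2580]);


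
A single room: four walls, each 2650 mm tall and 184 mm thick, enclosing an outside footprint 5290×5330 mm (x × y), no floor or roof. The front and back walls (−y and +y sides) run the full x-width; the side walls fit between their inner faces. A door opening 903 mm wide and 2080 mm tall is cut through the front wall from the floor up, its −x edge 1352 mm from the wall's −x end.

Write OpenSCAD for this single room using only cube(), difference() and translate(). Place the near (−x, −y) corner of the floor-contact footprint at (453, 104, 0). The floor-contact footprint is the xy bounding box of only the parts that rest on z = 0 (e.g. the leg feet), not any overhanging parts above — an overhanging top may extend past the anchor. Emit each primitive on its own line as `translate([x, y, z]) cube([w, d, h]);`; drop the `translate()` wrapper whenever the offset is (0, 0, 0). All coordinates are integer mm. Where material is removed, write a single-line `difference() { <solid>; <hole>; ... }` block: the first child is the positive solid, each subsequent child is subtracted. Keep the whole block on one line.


difference() { translate([453, 104, 0]) cube([5290, 184, 2650]); translate([1805, 104, 0]) cube([903, 184, 2080]); }
translate([453, 5250, 0]) cube([5290, 184, 2650]);
translate([453, 288, 0]) cube([184, 4962, 2650]);
translate([5559, 288, 0]) cube([184, 4962, 2650]);


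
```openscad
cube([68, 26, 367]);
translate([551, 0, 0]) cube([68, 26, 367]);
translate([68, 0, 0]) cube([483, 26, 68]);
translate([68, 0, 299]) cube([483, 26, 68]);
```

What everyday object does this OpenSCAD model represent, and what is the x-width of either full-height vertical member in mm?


A picture frame. The border width is 68 mm.

Four thin pieces enclosing a rectangular opening — a picture frame. The two full-height stiles are 367 mm tall; the top rail sits at z = 299 and is 68 mm tall, so the border above the opening is 367 − 299 = 68 mm, matching the stile x-width.
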